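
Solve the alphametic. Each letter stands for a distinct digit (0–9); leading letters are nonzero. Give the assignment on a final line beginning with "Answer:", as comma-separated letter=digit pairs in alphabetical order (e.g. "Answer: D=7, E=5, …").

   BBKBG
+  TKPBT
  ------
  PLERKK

Step 1. [P] the sum has 6 digits but both addends have 5; that extra leading digit P is the final carry, namely 1 ⇒ P=1.
Step 2. [col 1: G + T ≡ K (mod 10)] several values work for T in column 1 (G + T ≡ K (mod 10), carry-in 0); try T=5 ⇒ T=5.
Step 3. [col 1: G + T ≡ K (mod 10)] several values work for G in column 1 (G + T ≡ K (mod 10), carry-in 0); try G=3 ⇒ G=3.
Step 4. [col 1: G + T ≡ K (mod 10)] column 1: given G=3, T=5, carry-in 0, and digits 1,3,5 already taken and all letters distinct, G+T≡K (mod 10) forces K=8, so K=8.
Step 5. [col 2: B + B ≡ K (mod 10)] several values work for B in column 2 (B + B ≡ K (mod 10), carry-in 0); try B=4, so B=4.
Step 6. [col 3: K + P ≡ R (mod 10)] from column 3 (K=8, P=1, carry-in 0, digits 1,3,4,5,8 already taken and all letters distinct): R must equal 9 ⇒ R=9.
Step 7. [col 4: B + K ≡ E (mod 10)] from column 4 (B=4, K=8, carry-in 0, digits 1,3,4,5,8,9 already taken and all letters distinct): E must equal 2, so E=2.
Step 8. [col 5: B + T ≡ L (mod 10)] from column 5 (B=4, T=5, carry-in 1, digits 1,2,3,4,5,8,9 already taken and all letters distinct): L must equal 0, so L=0.

Answer: B=4, E=2, G=3, K=8, L=0, P=1, R=9, T=5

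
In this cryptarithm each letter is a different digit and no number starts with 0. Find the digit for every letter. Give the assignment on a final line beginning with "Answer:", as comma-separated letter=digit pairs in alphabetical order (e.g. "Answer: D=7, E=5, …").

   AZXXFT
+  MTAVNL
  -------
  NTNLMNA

Step 1. [col 1: T + L ≡ A (mod 10)] several values work for T in column 1 (T + L ≡ A (mod 10), carry-in 0); try T=2, so T=2.
Step 2. [N] adding two 6-digit numbers gives at most 6+1 digits, and here it does — N is that final carry and must be 1 ⇒ N=1.
Step 3. [col 1: T + L ≡ A (mod 10)] column 1 (T + L ≡ A (mod 10), carry-in 0) doesn't pin A yet; pick A=5 and continue, so A=5.
Step 4. [col 1: T + L ≡ A (mod 10)] in column 1 we have T+L≡A with carry-in 0; given T=2, A=5 and digits 1,2,5 already taken and all letters distinct, that pins L to 3 ⇒ L=3.
Step 5. [col 2: F + N ≡ N (mod 10)] column 2: given N=1, carry-in 0, and digits 1,2,3,5 already taken and all letters distinct, F+N≡N (mod 10) forces F=0, so F=0.
Step 6. [col 3: X + V ≡ M (mod 10)] M=6 is one option consistent with column 3 (X + V ≡ M (mod 10), carry-in 0) — take it ⇒ M=6.
Step 7. [col 3: X + V ≡ M (mod 10)] X=7 is one option consistent with column 3 (X + V ≡ M (mod 10), carry-in 0) — take it ⇒ X=7.
Step 8. [col 3: X + V ≡ M (mod 10)] in column 3 we have X+V≡M with carry-in 0; given X=7, M=6 and digits 0,1,2,3,5,6,7 already taken and all letters distinct, that pins V to 9, so V=9.
Step 9. [col 5: Z + T ≡ N (mod 10)] column 5: given T=2, N=1, carry-in 1, and digits 0,1,2,3,5,6,7,9 already taken and all letters distinct, Z+T≡N (mod 10) forces Z=8. So Z=8.

Answer: A=5, F=0, L=3, M=6, N=1, T=2, V=9, X=7, Z=8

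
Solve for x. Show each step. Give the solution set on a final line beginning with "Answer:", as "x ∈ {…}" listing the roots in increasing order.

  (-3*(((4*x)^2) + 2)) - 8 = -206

Step 1. [(-3*(((4*x)^2) + 2)) - 8 = -206] -8 is outermost — add 8 both sides. So sub: -3*(((4*x)^2) + 2) = -198.
Step 2. [-3*(((4*x)^2) + 2) = -198] -3 out front; divide by -3, so div: ((4*x)^2) + 2 = 66.
Step 3. [((4*x)^2) + 2 = 66] subtract 2: x sits inside (… + 2), so sub: (4*x)^2 = 64.
Step 4. [(4*x)^2 = 64] 64 ≥ 0, LHS is (·)² — take ±√ ⇒ sqrt: 4*x = 8 or -8.
Step 5. [4*x = 8 or -8] LHS = 4·(…); ÷4 both sides, so div: x = 2 or -2.

Answer: x ∈ {-2, 2}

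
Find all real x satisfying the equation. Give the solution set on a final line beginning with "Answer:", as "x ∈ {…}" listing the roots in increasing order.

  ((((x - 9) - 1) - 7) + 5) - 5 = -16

Step 1. [((((x - 9) - 1) - 7) + 5) - 5 = -16] 5 comes off first (add 5) ⇒ sub: (((x - 9) - 1) - 7) + 5 = -11.
Step 2. [(((x - 9) - 1) - 7) + 5 = -11] peel the +5: subtract 5 from each side ⇒ sub: ((x - 9) - 1) - 7 = -16.
Step 3. [((x - 9) - 1) - 7 = -16] 7 comes off first (add 7) ⇒ sub: (x - 9) - 1 = -9.
Step 4. [(x - 9) - 1 = -9] 1 comes off first (add 1), so sub: x - 9 = -8.
Step 5. [x - 9 = -8] the outer -9 inverts by adding 9 ⇒ sub: x = 1.

Answer: x ∈ {1}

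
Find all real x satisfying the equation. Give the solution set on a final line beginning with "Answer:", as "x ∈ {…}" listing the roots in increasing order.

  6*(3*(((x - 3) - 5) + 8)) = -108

Step 1. [6*(3*(((x - 3) - 5) + 8)) = -108] leading coefficient 6: divide by 6, so div: 3*(((x - 3) - 5) + 8) = -18.
Step 2. [3*(((x - 3) - 5) + 8) = -18] leading coefficient 3: divide by 3, so div: ((x - 3) - 5) + 8 = -6.
Step 3. [((x - 3) - 5) + 8 = -6] 8 comes off first (subtract 8), so sub: (x - 3) - 5 = -14.
Step 4. [(x - 3) - 5 = -14] peel the -5: add 5 from each side ⇒ sub: x - 3 = -9.
Step 5. [x - 3 = -9] add 3: x sits inside (… - 3), so sub: x = -6.

Answer: x ∈ {-6}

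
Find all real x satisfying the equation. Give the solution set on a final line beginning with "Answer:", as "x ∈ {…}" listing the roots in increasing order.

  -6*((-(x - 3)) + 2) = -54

Step 1. [-6*((-(x - 3)) + 2) = -54] LHS = -6·(…); ÷-6 both sides, so div: (-(x - 3)) + 2 = 9.
Step 2. [(-(x - 3)) + 2 = 9] +2 is outermost — subtract 2 both sides. So sub: -(x - 3) = 7.
Step 3. [-(x - 3) = 7] LHS negated; negate both sides, so neg: x - 3 = -7.
Step 4. [x - 3 = -7] add 3: x sits inside (… - 3), so sub: x = -4.

Answer: x ∈ {-4}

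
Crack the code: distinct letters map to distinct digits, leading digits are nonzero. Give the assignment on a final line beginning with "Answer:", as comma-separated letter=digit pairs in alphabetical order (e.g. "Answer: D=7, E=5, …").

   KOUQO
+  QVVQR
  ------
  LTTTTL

Step 1. [col 1: O + R ≡ L (mod 10)] several values work for L in column 1 (O + R ≡ L (mod 10), carry-in 0); try L=1, so L=1.
Step 2. [col 1: O + R ≡ L (mod 10)] column 1 (O + R ≡ L (mod 10), carry-in 0) doesn't pin R yet; pick R=6 and continue, so R=6.
Step 3. [col 1: O + R ≡ L (mod 10)] from column 1 (R=6, L=1, carry-in 0, digits 1,6 already taken and all letters distinct): O must equal 5. So O=5.
Step 4. [col 2: Q + Q ≡ T (mod 10)] no forcing yet in column 2 (carry-in 1); T=7 is free and consistent — try it. So T=7.
Step 5. [col 2: Q + Q ≡ T (mod 10)] column 2 (Q + Q ≡ T (mod 10), carry-in 1) doesn't pin Q yet; pick Q=8 and continue, so Q=8.
Step 6. [col 3: U + V ≡ T (mod 10)] no forcing yet in column 3 (carry-in 1); U=4 is free and consistent — try it ⇒ U=4.
Step 7. [col 3: U + V ≡ T (mod 10)] in column 3 we have U+V≡T with carry-in 1; given U=4, T=7 and digits 1,4,5,6,7,8 already taken and all letters distinct, that pins V to 2 ⇒ V=2.
Step 8. [col 5: K + Q ≡ T (mod 10)] in column 5 we have K+Q≡T with carry-in 0; given Q=8, T=7 and digits 1,2,4,5,6,7,8 already taken and all letters distinct, that pins K to 9. So K=9.

Answer: K=9, L=1, O=5, Q=8, R=6, T=7, U=4, V=2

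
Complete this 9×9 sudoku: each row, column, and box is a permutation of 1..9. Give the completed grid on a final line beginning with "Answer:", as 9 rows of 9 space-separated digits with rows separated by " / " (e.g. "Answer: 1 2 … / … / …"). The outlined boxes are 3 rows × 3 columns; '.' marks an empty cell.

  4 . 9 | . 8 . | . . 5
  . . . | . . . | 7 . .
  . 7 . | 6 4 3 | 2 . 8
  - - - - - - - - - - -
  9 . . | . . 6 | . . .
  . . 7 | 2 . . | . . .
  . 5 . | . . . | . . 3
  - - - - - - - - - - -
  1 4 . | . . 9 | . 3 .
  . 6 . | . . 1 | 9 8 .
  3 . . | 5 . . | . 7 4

Step 1. [r2c8∈{1,4,6,9}] across row 2, 4 lands solely at r2c8 ⇒ r2c8=4.
Step 2. [r9c7∈{1,6}] row 9 places 1 nowhere but r9c7, so r9c7=1.
Step 3. [r8c9∈{2}] only 2 remains possible at r8c9 ⇒ r8c9=2.
Step 4. [r8c3∈{5}] only 5 remains possible at r8c3. So r8c3=5.
Step 5. [r3c3∈{1}] r3c3's peers cover all but 1 ⇒ r3c3=1.
Step 6. [r7c9∈{6}] r7c9 is down to just 6, so r7c9=6.
Step 7. [r8c4∈{3,4,7}] in row 8, 4 fits only at r8c4, so r8c4=4.
Step 8. [r4c4∈{1,3,7,8}] in col 4, 3 fits only at r4c4, so r4c4=3.
Step 9. [r2c3∈{2,3,6,8}] in col 3, 3 fits only at r2c3, so r2c3=3.
Step 10. [r6c3∈{2,4,6,8}] 6 has one home in col 3: r6c3. So r6c3=6.
Step 11. [r5c1∈{8}] only 8 remains possible at r5c1. So r5c1=8.
Step 12. [r1c2∈{2}] r1c2 has the single candidate 2, so r1c2=2.
Step 13. [r4c2∈{1}] r4c2 is down to just 1, so r4c2=1.
Step 14. [r4c7∈{4,5,8}] 8 has one home in row 4: r4c7. So r4c7=8.
Step 15. [r3c8∈{9}] r3c8 is down to just 9. So r3c8=9.
Step 16. [r2c9∈{1}] nothing but 1 survives at r2c9, so r2c9=1.
Step 17. [r2c4∈{9}] r2c4 is down to just 9. So r2c4=9.
Step 18. [r6c5∈{1,7,9}] row 6 places 9 nowhere but r6c5, so r6c5=9.
Step 19. [r5c5∈{1,5}] col 5 places 1 nowhere but r5c5. So r5c5=1.
Step 20. [r6c1∈{2}] r6c1 has the single candidate 2, so r6c1=2.
Step 21. [r1c8∈{6}] r1c8 is down to just 6. So r1c8=6.
Step 22. [r5c8∈{5}] r5c8's peers cover all but 5. So r5c8=5.
Step 23. [r2c6∈{2,5}] col 6 places 5 nowhere but r2c6 ⇒ r2c6=5.
Step 24. [r9c6∈{2,8}] col 6 places 2 nowhere but r9c6 ⇒ r9c6=2.
Step 25. [r7c5∈{7}] r7c5's peers cover all but 7, so r7c5=7.
Step 26. [r6c6∈{4,7,8}] in col 6, 8 fits only at r6c6, so r6c6=8.
Step 27. [r9c3∈{8}] r9c3 has the single candidate 8 ⇒ r9c3=8.
Step 28. [r1c6∈{7}] nothing but 7 survives at r1c6 ⇒ r1c6=7.
Step 29. [r6c7∈{4}] r6c7 has the single candidate 4. So r6c7=4.
Step 30. [r5c2∈{3}] r5c2 has the single candidate 3. So r5c2=3.
Step 31. [r7c4∈{8}] nothing but 8 survives at r7c4, so r7c4=8.
Step 32. [r2c5∈{2}] r2c5's peers cover all but 2 ⇒ r2c5=2.
Step 33. [r7c7∈{5}] r7c7 has the single candidate 5, so r7c7=5.
Step 34. [r4c8∈{2}] only 2 remains possible at r4c8, so r4c8=2.
Step 35. [r6c4∈{7}] r6c4's peers cover all but 7 ⇒ r6c4=7.
Step 36. [r3c1∈{5}] only 5 remains possible at r3c1 ⇒ r3c1=5.
Step 37. [r9c2∈{9}] only 9 remains possible at r9c2 ⇒ r9c2=9.
Step 38. [r1c7∈{3}] nothing but 3 survives at r1c7 ⇒ r1c7=3.
Step 39. [r5c7∈{6}] r5c7 has the single candidate 6, so r5c7=6.
Step 40. [r4c3∈{4}] only 4 remains possible at r4c3, so r4c3=4.
Step 41. [r8c1∈{7}] nothing but 7 survives at r8c1 ⇒ r8c1=7.
Step 42. [r5c6∈{4}] r5c6 is down to just 4 ⇒ r5c6=4.
Step 43. [r2c2∈{8}] r2c2 has the single candidate 8. So r2c2=8.
Step 44. [r5c9∈{9}] r5c9 is down to just 9. So r5c9=9.
Step 45. [r1c4∈{1}] r1c4 has the single candidate 1, so r1c4=1.
Step 46. [r9c5∈{6}] r9c5 has the single candidate 6, so r9c5=6.
Step 47. [r8c5∈{3}] only 3 remains possible at r8c5 ⇒ r8c5=3.
Step 48. [r6c8∈{1}] r6c8 has the single candidate 1, so r6c8=1.
Step 49. [r2c1∈{6}] r2c1 is down to just 6 ⇒ r2c1=6.
Step 50. [r4c9∈{7}] only 7 remains possible at r4c9 ⇒ r4c9=7.
Step 51. [r4c5∈{5}] only 5 remains possible at r4c5, so r4c5=5.
Step 52. [r7c3∈{2}] r7c3 is down to just 2. So r7c3=2.

Answer: 4 2 9 1 8 7 3 6 5 / 6 8 3 9 2 5 7 4 1 / 5 7 1 6 4 3 2 9 8 / 9 1 4 3 5 6 8 2 7 / 8 3 7 2 1 4 6 5 9 / 2 5 6 7 9 8 4 1 3 / 1 4 2 8 7 9 5 3 6 / 7 6 5 4 3 1 9 8 2 / 3 9 8 5 6 2 1 7 4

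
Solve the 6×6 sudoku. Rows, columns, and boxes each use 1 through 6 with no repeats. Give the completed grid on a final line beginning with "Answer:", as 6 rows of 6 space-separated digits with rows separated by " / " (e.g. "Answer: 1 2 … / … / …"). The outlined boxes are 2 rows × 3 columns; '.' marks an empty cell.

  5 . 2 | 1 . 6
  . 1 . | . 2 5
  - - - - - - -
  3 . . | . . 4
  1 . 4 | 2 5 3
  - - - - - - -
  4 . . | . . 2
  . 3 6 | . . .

Step 1. [r3c4∈{6}] r3c4 is down to just 6, so r3c4=6.
Step 2. [r1c5∈{3,4}] 3 has one home in row 1: r1c5. So r1c5=3.
Step 3. [r5c2∈{5}] r5c2's peers cover all but 5, so r5c2=5.
Step 4. [r3c5∈{1}] only 1 remains possible at r3c5 ⇒ r3c5=1.
Step 5. [r6c5∈{4}] nothing but 4 survives at r6c5 ⇒ r6c5=4.
Step 6. [r6c4∈{5}] r6c4 has the single candidate 5 ⇒ r6c4=5.
Step 7. [r2c1∈{6}] r2c1 has the single candidate 6, so r2c1=6.
Step 8. [r1c2∈{4}] r1c2 is down to just 4. So r1c2=4.
Step 9. [r4c2∈{6}] nothing but 6 survives at r4c2, so r4c2=6.
Step 10. [r2c4∈{4}] nothing but 4 survives at r2c4, so r2c4=4.
Step 11. [r2c3∈{3}] only 3 remains possible at r2c3. So r2c3=3.
Step 12. [r3c2∈{2}] r3c2 has the single candidate 2 ⇒ r3c2=2.
Step 13. [r5c3∈{1}] r5c3's peers cover all but 1. So r5c3=1.
Step 14. [r5c4∈{3}] nothing but 3 survives at r5c4 ⇒ r5c4=3.
Step 15. [r6c6∈{1}] r6c6 has the single candidate 1. So r6c6=1.
Step 16. [r6c1∈{2}] r6c1 is down to just 2 ⇒ r6c1=2.
Step 17. [r5c5∈{6}] only 6 remains possible at r5c5 ⇒ r5c5=6.
Step 18. [r3c3∈{5}] nothing but 5 survives at r3c3 ⇒ r3c3=5.

Answer: 5 4 2 1 3 6 / 6 1 3 4 2 5 / 3 2 5 6 1 4 / 1 6 4 2 5 3 / 4 5 1 3 6 2 / 2 3 6 5 4 1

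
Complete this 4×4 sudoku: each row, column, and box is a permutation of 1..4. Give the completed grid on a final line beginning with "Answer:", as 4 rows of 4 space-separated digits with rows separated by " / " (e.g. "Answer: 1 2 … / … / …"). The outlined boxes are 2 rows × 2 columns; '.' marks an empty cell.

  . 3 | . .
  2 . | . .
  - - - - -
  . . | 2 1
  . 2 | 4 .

Step 1. [r2c2∈{1,4}] in col 2, 1 fits only at r2c2. So r2c2=1.
Step 2. [r2c4∈{3,4}] in row 2, 4 fits only at r2c4 ⇒ r2c4=4.
Step 3. [r3c1∈{3,4}] r3c1 is the only open cell in row 3 admitting 3, so r3c1=3.
Step 4. [r1c4∈{2}] r1c4 is down to just 2. So r1c4=2.
Step 5. [r4c1∈{1}] r4c1's peers cover all but 1, so r4c1=1.
Step 6. [r1c1∈{4}] r1c1 has the single candidate 4. So r1c1=4.
Step 7. [r3c2∈{4}] nothing but 4 survives at r3c2. So r3c2=4.
Step 8. [r4c4∈{3}] r4c4's peers cover all but 3. So r4c4=3.
Step 9. [r1c3∈{1}] only 1 remains possible at r1c3 ⇒ r1c3=1.
Step 10. [r2c3∈{3}] r2c3 is down to just 3, so r2c3=3.

Answer: 4 3 1 2 / 2 1 3 4 / 3 4 2 1 / 1 2 4 3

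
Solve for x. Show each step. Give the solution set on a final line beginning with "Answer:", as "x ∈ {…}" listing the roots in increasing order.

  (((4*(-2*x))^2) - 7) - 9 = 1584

Step 1. [(((4*(-2*x))^2) - 7) - 9 = 1584] add 9: x sits inside (… - 9). So sub: ((4*(-2*x))^2) - 7 = 1593.
Step 2. [((4*(-2*x))^2) - 7 = 1593] -7 is outermost — add 7 both sides. So sub: (4*(-2*x))^2 = 1600.
Step 3. [(4*(-2*x))^2 = 1600] LHS squared, RHS 1600 ≥ 0: apply √ (±). So sqrt: 4*(-2*x) = 40 or -40.
Step 4. [4*(-2*x) = 40 or -40] LHS = 4·(…); ÷4 both sides ⇒ div: -2*x = 10 or -10.
Step 5. [-2*x = 10 or -10] divide by the outer -2, so div: x = -5 or 5.

Answer: x ∈ {-5, 5}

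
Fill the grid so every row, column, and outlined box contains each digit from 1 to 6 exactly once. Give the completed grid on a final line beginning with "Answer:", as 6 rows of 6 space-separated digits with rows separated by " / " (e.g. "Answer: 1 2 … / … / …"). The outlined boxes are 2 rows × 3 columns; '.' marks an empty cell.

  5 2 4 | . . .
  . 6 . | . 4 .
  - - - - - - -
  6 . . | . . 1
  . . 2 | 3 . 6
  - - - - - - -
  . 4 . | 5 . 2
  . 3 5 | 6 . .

Step 1. [r5c1∈{1}] r5c1's peers cover all but 1, so r5c1=1.
Step 2. [r1c5∈{1,3,6}] 6 has one home in row 1: r1c5, so r1c5=6.
Step 3. [r2c4∈{1,2}] 2 has one home in row 2: r2c4, so r2c4=2.
Step 4. [r4c5∈{5}] r4c5 is down to just 5. So r4c5=5.
Step 5. [r2c1∈{3}] nothing but 3 survives at r2c1. So r2c1=3.
Step 6. [r5c3∈{6}] r5c3 has the single candidate 6. So r5c3=6.
Step 7. [r3c4∈{4}] r3c4 is down to just 4 ⇒ r3c4=4.
Step 8. [r6c1∈{2}] r6c1 has the single candidate 2 ⇒ r6c1=2.
Step 9. [r1c4∈{1}] r1c4 has the single candidate 1, so r1c4=1.
Step 10. [r5c5∈{3}] only 3 remains possible at r5c5, so r5c5=3.
Step 11. [r6c6∈{4}] r6c6 has the single candidate 4. So r6c6=4.
Step 12. [r3c2∈{5}] nothing but 5 survives at r3c2, so r3c2=5.
Step 13. [r2c3∈{1}] r2c3 is down to just 1. So r2c3=1.
Step 14. [r1c6∈{3}] only 3 remains possible at r1c6. So r1c6=3.
Step 15. [r3c3∈{3}] nothing but 3 survives at r3c3, so r3c3=3.
Step 16. [r6c5∈{1}] only 1 remains possible at r6c5 ⇒ r6c5=1.
Step 17. [r4c2∈{1}] nothing but 1 survives at r4c2, so r4c2=1.
Step 18. [r3c5∈{2}] r3c5's peers cover all but 2. So r3c5=2.
Step 19. [r2c6∈{5}] r2c6 has the single candidate 5 ⇒ r2c6=5.
Step 20. [r4c1∈{4}] only 4 remains possible at r4c1 ⇒ r4c1=4.

Answer: 5 2 4 1 6 3 / 3 6 1 2 4 5 / 6 5 3 4 2 1 / 4 1 2 3 5 6 / 1 4 6 5 3 2 / 2 3 5 6 1 4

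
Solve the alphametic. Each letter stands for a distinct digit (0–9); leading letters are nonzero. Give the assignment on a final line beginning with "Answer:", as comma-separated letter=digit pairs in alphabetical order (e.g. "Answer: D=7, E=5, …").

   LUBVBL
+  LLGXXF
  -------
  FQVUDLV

Step 1. [col 1: L + F ≡ V (mod 10)] no forcing yet in column 1 (carry-in 0); L=8 is free and consistent — try it. So L=8.
Step 2. [col 1: L + F ≡ V (mod 10)] F=1 is one option consistent with column 1 (L + F ≡ V (mod 10), carry-in 0) — take it. So F=1.
Step 3. [col 1: L + F ≡ V (mod 10)] in column 1 we have L+F≡V with carry-in 0; given L=8, F=1 and digits 1,8 already taken and all letters distinct, that pins V to 9 ⇒ V=9.
Step 4. [col 2: B + X ≡ L (mod 10)] X=3 is one option consistent with column 2 (B + X ≡ L (mod 10), carry-in 0) — take it, so X=3.
Step 5. [col 2: B + X ≡ L (mod 10)] from column 2 (X=3, L=8, carry-in 0, digits 1,3,8,9 already taken and all letters distinct): B must equal 5, so B=5.
Step 6. [col 3: V + X ≡ D (mod 10)] column 3 reads V+X+carry(0)=D with V=9, X=3; with digits 1,3,5,8,9 already taken and all letters distinct, the only value for D is 2, so D=2.
Step 7. [col 4: B + G ≡ U (mod 10)] no forcing yet in column 4 (carry-in 1); G=4 is free and consistent — try it. So G=4.
Step 8. [col 4: B + G ≡ U (mod 10)] from column 4 (B=5, G=4, carry-in 1, digits 1,2,3,4,5,8,9 already taken and all letters distinct): U must equal 0, so U=0.
Step 9. [col 6: L + L ≡ Q (mod 10)] from column 6 (L=8, carry-in 0, digits 0,1,2,3,4,5,8,9 already taken and all letters distinct): Q must equal 6. So Q=6.

Answer: B=5, D=2, F=1, G=4, L=8, Q=6, U=0, V=9, X=3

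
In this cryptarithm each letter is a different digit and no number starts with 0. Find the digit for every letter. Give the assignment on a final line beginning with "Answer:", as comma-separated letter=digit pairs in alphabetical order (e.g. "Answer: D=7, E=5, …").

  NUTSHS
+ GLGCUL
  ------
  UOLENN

Step 1. [col 1: S + L ≡ N (mod 10)] no forcing yet in column 1 (carry-in 0); N=3 is free and consistent — try it, so N=3.
Step 2. [col 1: S + L ≡ N (mod 10)] column 1 (S + L ≡ N (mod 10), carry-in 0) doesn't pin S yet; pick S=2 and continue, so S=2.
Step 3. [col 1: S + L ≡ N (mod 10)] in column 1 we have S+L≡N with carry-in 0; given S=2, N=3 and digits 2,3 already taken and all letters distinct, that pins L to 1, so L=1.
Step 4. [col 2: H + U ≡ N (mod 10)] several values work for H in column 2 (H + U ≡ N (mod 10), carry-in 0); try H=5 ⇒ H=5.
Step 5. [col 2: H + U ≡ N (mod 10)] from column 2 (H=5, N=3, carry-in 0, digits 1,2,3,5 already taken and all letters distinct): U must equal 8, so U=8.
Step 6. [col 3: S + C ≡ E (mod 10)] column 3 (S + C ≡ E (mod 10), carry-in 1) doesn't pin E yet; pick E=9 and continue ⇒ E=9.
Step 7. [col 3: S + C ≡ E (mod 10)] column 3: given S=2, E=9, carry-in 1, and digits 1,2,3,5,8,9 already taken and all letters distinct, S+C≡E (mod 10) forces C=6, so C=6.
Step 8. [col 4: T + G ≡ L (mod 10)] T=7 is one option consistent with column 4 (T + G ≡ L (mod 10), carry-in 0) — take it, so T=7.
Step 9. [col 4: T + G ≡ L (mod 10)] from column 4 (T=7, L=1, carry-in 0, digits 1,2,3,5,6,7,8,9 already taken and all letters distinct): G must equal 4, so G=4.
Step 10. [col 5: U + L ≡ O (mod 10)] from column 5 (U=8, L=1, carry-in 1, digits 1,2,3,4,5,6,7,8,9 already taken and all letters distinct): O must equal 0 ⇒ O=0.

Answer: C=6, E=9, G=4, H=5, L=1, N=3, O=0, S=2, T=7, U=8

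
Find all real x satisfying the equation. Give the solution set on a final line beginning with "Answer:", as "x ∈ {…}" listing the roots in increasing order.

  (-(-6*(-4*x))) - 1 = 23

Step 1. [(-(-6*(-4*x))) - 1 = 23] add 1: x sits inside (… - 1). So sub: -(-6*(-4*x)) = 24.
Step 2. [-(-6*(-4*x)) = 24] LHS negated; negate both sides, so neg: -6*(-4*x) = -24.
Step 3. [-6*(-4*x) = -24] -6 out front; divide by -6. So div: -4*x = 4.
Step 4. [-4*x = 4] divide by the outer -4, so div: x = -1.

Answer: x ∈ {-1}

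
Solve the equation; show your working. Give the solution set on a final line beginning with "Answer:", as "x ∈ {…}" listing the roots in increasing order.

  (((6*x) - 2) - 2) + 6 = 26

Step 1. [(((6*x) - 2) - 2) + 6 = 26] subtract 6: x sits inside (… + 6). So sub: ((6*x) - 2) - 2 = 20.
Step 2. [((6*x) - 2) - 2 = 20] add 2: x sits inside (… - 2) ⇒ sub: (6*x) - 2 = 22.
Step 3. [(6*x) - 2 = 22] peel the -2: add 2 from each side, so sub: 6*x = 24.
Step 4. [6*x = 24] 6 out front; divide by 6, so div: x = 4.

Answer: x ∈ {4}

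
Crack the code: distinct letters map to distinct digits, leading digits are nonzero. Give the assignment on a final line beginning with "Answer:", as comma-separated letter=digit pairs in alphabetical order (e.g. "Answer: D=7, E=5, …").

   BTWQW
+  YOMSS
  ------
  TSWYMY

Step 1. [col 1: W + S ≡ Y (mod 10)] column 1 (W + S ≡ Y (mod 10), carry-in 0) doesn't pin W yet; pick W=3 and continue, so W=3.
Step 2. [col 1: W + S ≡ Y (mod 10)] several values work for S in column 1 (W + S ≡ Y (mod 10), carry-in 0); try S=5. So S=5.
Step 3. [T] adding two 5-digit numbers gives at most 5+1 digits, and here it does — T is that final carry and must be 1. So T=1.
Step 4. [col 1: W + S ≡ Y (mod 10)] from column 1 (W=3, S=5, carry-in 0, digits 1,3,5 already taken and all letters distinct): Y must equal 8, so Y=8.
Step 5. [col 2: Q + S ≡ M (mod 10)] column 2 (Q + S ≡ M (mod 10), carry-in 0) doesn't pin Q yet; pick Q=9 and continue. So Q=9.
Step 6. [col 2: Q + S ≡ M (mod 10)] column 2 reads Q+S+carry(0)=M with Q=9, S=5; with digits 1,3,5,8,9 already taken and all letters distinct, the only value for M is 4, so M=4.
Step 7. [col 4: T + O ≡ W (mod 10)] column 4: given T=1, W=3, carry-in 0, and digits 1,3,4,5,8,9 already taken and all letters distinct, T+O≡W (mod 10) forces O=2 ⇒ O=2.
Step 8. [col 5: B + Y ≡ S (mod 10)] from column 5 (Y=8, S=5, carry-in 0, digits 1,2,3,4,5,8,9 already taken and all letters distinct): B must equal 7. So B=7.

Answer: B=7, M=4, O=2, Q=9, S=5, T=1, W=3, Y=8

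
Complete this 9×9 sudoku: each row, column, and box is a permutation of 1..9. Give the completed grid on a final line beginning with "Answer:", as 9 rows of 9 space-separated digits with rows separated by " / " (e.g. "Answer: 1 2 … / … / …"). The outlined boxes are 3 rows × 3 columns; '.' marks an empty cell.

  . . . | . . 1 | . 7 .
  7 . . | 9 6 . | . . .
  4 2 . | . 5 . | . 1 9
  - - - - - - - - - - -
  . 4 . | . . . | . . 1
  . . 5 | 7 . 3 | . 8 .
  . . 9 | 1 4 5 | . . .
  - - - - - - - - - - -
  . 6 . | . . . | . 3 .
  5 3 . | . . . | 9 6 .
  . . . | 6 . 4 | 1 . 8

Step 1. [r6c8∈{2}] only 2 remains possible at r6c8 ⇒ r6c8=2.
Step 2. [r4c6∈{2,6,8,9}] in col 6, 6 fits only at r4c6 ⇒ r4c6=6.
Step 3. [r7c6∈{2,7,8,9}] across col 6, 9 lands solely at r7c6 ⇒ r7c6=9.
Step 4. [r1c4∈{2,3,4,8}] 4 has one home in col 4: r1c4, so r1c4=4.
Step 5. [r7c4∈{2,5,8}] col 4 places 5 nowhere but r7c4 ⇒ r7c4=5.
Step 6. [r3c4∈{3,8}] 3 has one home in col 4: r3c4 ⇒ r3c4=3.
Step 7. [r2c8∈{4,5}] in col 8, 4 fits only at r2c8 ⇒ r2c8=4.
Step 8. [r5c2∈{1}] only 1 remains possible at r5c2. So r5c2=1.
Step 9. [r7c1∈{1,2,8}] in col 1, 1 fits only at r7c1. So r7c1=1.
Step 10. [r8c5∈{1,2,7,8}] 1 has one home in row 8: r8c5. So r8c5=1.
Step 11. [r5c5∈{2,9}] in row 5, 9 fits only at r5c5, so r5c5=9.
Step 12. [r5c1∈{2,6}] across row 5, 2 lands solely at r5c1 ⇒ r5c1=2.
Step 13. [r6c1∈{3,6,8}] box 4 places 6 nowhere but r6c1, so r6c1=6.
Step 14. [r6c2∈{7,8}] in row 6, 8 fits only at r6c2. So r6c2=8.
Step 15. [r1c1∈{3,8,9}] r1c1 is the only open cell in col 1 admitting 8, so r1c1=8.
Step 16. [r1c5∈{2}] r1c5 is down to just 2 ⇒ r1c5=2.
Step 17. [r4c3∈{3,7}] in box 4, 7 fits only at r4c3 ⇒ r4c3=7.
Step 18. [r8c6∈{2,7,8}] r8c6 is the only open cell in col 6 admitting 2, so r8c6=2.
Step 19. [r8c9∈{4,7}] across row 8, 7 lands solely at r8c9. So r8c9=7.
Step 20. [r6c9∈{3}] nothing but 3 survives at r6c9. So r6c9=3.
Step 21. [r8c4∈{8}] nothing but 8 survives at r8c4 ⇒ r8c4=8.
Step 22. [r4c7∈{5}] r4c7's peers cover all but 5 ⇒ r4c7=5.
Step 23. [r2c2∈{5}] r2c2 is down to just 5 ⇒ r2c2=5.
Step 24. [r2c6∈{8}] only 8 remains possible at r2c6. So r2c6=8.
Step 25. [r7c3∈{2,4,8}] r7c3 is the only open cell in row 7 admitting 8. So r7c3=8.
Step 26. [r9c2∈{7,9}] 7 has one home in col 2: r9c2. So r9c2=7.
Step 27. [r2c9∈{2}] r2c9 has the single candidate 2, so r2c9=2.
Step 28. [r3c3∈{6}] r3c3's peers cover all but 6. So r3c3=6.
Step 29. [r1c3∈{3}] r1c3's peers cover all but 3 ⇒ r1c3=3.
Step 30. [r1c7∈{6}] r1c7 is down to just 6, so r1c7=6.
Step 31. [r7c9∈{4}] nothing but 4 survives at r7c9, so r7c9=4.
Step 32. [r4c4∈{2}] r4c4 is down to just 2. So r4c4=2.
Step 33. [r9c1∈{9}] nothing but 9 survives at r9c1, so r9c1=9.
Step 34. [r7c5∈{7}] r7c5's peers cover all but 7. So r7c5=7.
Step 35. [r6c7∈{7}] nothing but 7 survives at r6c7 ⇒ r6c7=7.
Step 36. [r7c7∈{2}] r7c7's peers cover all but 2 ⇒ r7c7=2.
Step 37. [r9c3∈{2}] r9c3's peers cover all but 2. So r9c3=2.
Step 38. [r9c8∈{5}] only 5 remains possible at r9c8 ⇒ r9c8=5.
Step 39. [r8c3∈{4}] nothing but 4 survives at r8c3, so r8c3=4.
Step 40. [r5c9∈{6}] r5c9's peers cover all but 6. So r5c9=6.
Step 41. [r1c9∈{5}] r1c9's peers cover all but 5 ⇒ r1c9=5.
Step 42. [r3c7∈{8}] nothing but 8 survives at r3c7, so r3c7=8.
Step 43. [r2c3∈{1}] r2c3 is down to just 1. So r2c3=1.
Step 44. [r3c6∈{7}] r3c6 is down to just 7, so r3c6=7.
Step 45. [r4c1∈{3}] r4c1 is down to just 3, so r4c1=3.
Step 46. [r5c7∈{4}] r5c7 has the single candidate 4 ⇒ r5c7=4.
Step 47. [r9c5∈{3}] r9c5 has the single candidate 3, so r9c5=3.
Step 48. [r4c5∈{8}] r4c5 is down to just 8, so r4c5=8.
Step 49. [r1c2∈{9}] r1c2 has the single candidate 9 ⇒ r1c2=9.
Step 50. [r4c8∈{9}] r4c8 is down to just 9, so r4c8=9.
Step 51. [r2c7∈{3}] nothing but 3 survives at r2c7, so r2c7=3.

Answer: 8 9 3 4 2 1 6 7 5 / 7 5 1 9 6 8 3 4 2 / 4 2 6 3 5 7 8 1 9 / 3 4 7 2 8 6 5 9 1 / 2 1 5 7 9 3 4 8 6 / 6 8 9 1 4 5 7 2 3 / 1 6 8 5 7 9 2 3 4 / 5 3 4 8 1 2 9 6 7 / 9 7 2 6 3 4 1 5 8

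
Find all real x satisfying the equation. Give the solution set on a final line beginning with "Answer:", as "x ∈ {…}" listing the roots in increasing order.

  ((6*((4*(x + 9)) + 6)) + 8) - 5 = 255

Step 1. [((6*((4*(x + 9)) + 6)) + 8) - 5 = 255] add 5: x sits inside (… - 5). So sub: (6*((4*(x + 9)) + 6)) + 8 = 260.
Step 2. [(6*((4*(x + 9)) + 6)) + 8 = 260] 8 comes off first (subtract 8), so sub: 6*((4*(x + 9)) + 6) = 252.
Step 3. [6*((4*(x + 9)) + 6) = 252] divide by the outer 6 ⇒ div: (4*(x + 9)) + 6 = 42.
Step 4. [(4*(x + 9)) + 6 = 42] peel the +6: subtract 6 from each side, so sub: 4*(x + 9) = 36.
Step 5. [4*(x + 9) = 36] LHS = 4·(…); ÷4 both sides. So div: x + 9 = 9.
Step 6. [x + 9 = 9] 9 comes off first (subtract 9). So sub: x = 0.

Answer: x ∈ {0}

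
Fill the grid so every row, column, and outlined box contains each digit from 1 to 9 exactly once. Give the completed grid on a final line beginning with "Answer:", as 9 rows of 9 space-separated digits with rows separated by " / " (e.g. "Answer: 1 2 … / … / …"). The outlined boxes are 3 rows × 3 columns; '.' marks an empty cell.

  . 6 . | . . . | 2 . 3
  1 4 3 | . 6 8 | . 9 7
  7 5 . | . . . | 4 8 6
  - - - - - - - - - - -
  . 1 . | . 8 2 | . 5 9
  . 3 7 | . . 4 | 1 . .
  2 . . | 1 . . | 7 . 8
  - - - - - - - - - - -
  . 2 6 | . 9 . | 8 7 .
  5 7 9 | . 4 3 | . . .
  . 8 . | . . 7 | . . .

Step 1. [r7c4∈{5}] r7c4 is down to just 5, so r7c4=5.
Step 2. [r8c7∈{6}] nothing but 6 survives at r8c7, so r8c7=6.
Step 3. [r6c6∈{5,6,9}] 6 has one home in col 6: r6c6. So r6c6=6.
Step 4. [r1c8∈{1}] r1c8's peers cover all but 1, so r1c8=1.
Step 5. [r8c8∈{2}] r8c8 is down to just 2, so r8c8=2.
Step 6. [r1c1∈{8,9}] 9 has one home in box 1: r1c1, so r1c1=9.
Step 7. [r2c4∈{2}] r2c4's peers cover all but 2, so r2c4=2.
Step 8. [r7c6∈{1}] nothing but 1 survives at r7c6, so r7c6=1.
Step 9. [r4c3∈{4}] only 4 remains possible at r4c3 ⇒ r4c3=4.
Step 10. [r4c7∈{3}] r4c7 has the single candidate 3, so r4c7=3.
Step 11. [r9c9∈{1,4,5}] r9c9 is the only open cell in col 9 admitting 5. So r9c9=5.
Step 12. [r9c8∈{3,4}] in col 8, 3 fits only at r9c8 ⇒ r9c8=3.
Step 13. [r5c5∈{5}] only 5 remains possible at r5c5. So r5c5=5.
Step 14. [r3c4∈{3,9}] 3 has one home in col 4: r3c4. So r3c4=3.
Step 15. [r1c4∈{4,7}] row 1 places 4 nowhere but r1c4 ⇒ r1c4=4.
Step 16. [r5c1∈{6,8}] 8 has one home in row 5: r5c1, so r5c1=8.
Step 17. [r9c1∈{4}] r9c1 is down to just 4. So r9c1=4.
Step 18. [r4c1∈{6}] nothing but 6 survives at r4c1 ⇒ r4c1=6.
Step 19. [r7c9∈{4}] r7c9 has the single candidate 4, so r7c9=4.
Step 20. [r8c4∈{8}] r8c4 has the single candidate 8 ⇒ r8c4=8.
Step 21. [r3c5∈{1}] nothing but 1 survives at r3c5, so r3c5=1.
Step 22. [r7c1∈{3}] nothing but 3 survives at r7c1. So r7c1=3.
Step 23. [r3c3∈{2}] nothing but 2 survives at r3c3. So r3c3=2.
Step 24. [r3c6∈{9}] r3c6 has the single candidate 9, so r3c6=9.
Step 25. [r4c4∈{7}] nothing but 7 survives at r4c4, so r4c4=7.
Step 26. [r6c2∈{9}] r6c2's peers cover all but 9. So r6c2=9.
Step 27. [r1c5∈{7}] nothing but 7 survives at r1c5 ⇒ r1c5=7.
Step 28. [r9c7∈{9}] r9c7's peers cover all but 9 ⇒ r9c7=9.
Step 29. [r9c4∈{6}] nothing but 6 survives at r9c4, so r9c4=6.
Step 30. [r5c4∈{9}] r5c4 has the single candidate 9 ⇒ r5c4=9.
Step 31. [r1c3∈{8}] r1c3 is down to just 8, so r1c3=8.
Step 32. [r2c7∈{5}] r2c7 has the single candidate 5. So r2c7=5.
Step 33. [r6c5∈{3}] nothing but 3 survives at r6c5, so r6c5=3.
Step 34. [r5c8∈{6}] nothing but 6 survives at r5c8 ⇒ r5c8=6.
Step 35. [r5c9∈{2}] r5c9 is down to just 2 ⇒ r5c9=2.
Step 36. [r6c3∈{5}] r6c3 has the single candidate 5. So r6c3=5.
Step 37. [r8c9∈{1}] r8c9's peers cover all but 1. So r8c9=1.
Step 38. [r9c5∈{2}] r9c5 has the single candidate 2 ⇒ r9c5=2.
Step 39. [r1c6∈{5}] r1c6 has the single candidate 5. So r1c6=5.
Step 40. [r9c3∈{1}] nothing but 1 survives at r9c3, so r9c3=1.
Step 41. [r6c8∈{4}] r6c8 has the single candidate 4. So r6c8=4.

Answer: 9 6 8 4 7 5 2 1 3 / 1 4 3 2 6 8 5 9 7 / 7 5 2 3 1 9 4 8 6 / 6 1 4 7 8 2 3 5 9 / 8 3 7 9 5 4 1 6 2 / 2 9 5 1 3 6 7 4 8 / 3 2 6 5 9 1 8 7 4 / 5 7 9 8 4 3 6 2 1 / 4 8 1 6 2 7 9 3 5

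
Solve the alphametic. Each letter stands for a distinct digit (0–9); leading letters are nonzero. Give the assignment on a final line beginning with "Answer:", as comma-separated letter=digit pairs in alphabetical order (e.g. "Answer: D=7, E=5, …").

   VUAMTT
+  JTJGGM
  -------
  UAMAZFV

Step 1. [U] the sum has 7 digits but both addends have 6; that extra leading digit U is the final carry, namely 1. So U=1.
Step 2. [col 1: T + M ≡ V (mod 10)] no forcing yet in column 1 (carry-in 0); T=2 is free and consistent — try it, so T=2.
Step 3. [col 1: T + M ≡ V (mod 10)] M=4 is one option consistent with column 1 (T + M ≡ V (mod 10), carry-in 0) — take it ⇒ M=4.
Step 4. [col 1: T + M ≡ V (mod 10)] in column 1 we have T+M≡V with carry-in 0; given T=2, M=4 and digits 1,2,4 already taken and all letters distinct, that pins V to 6, so V=6.
Step 5. [col 2: T + G ≡ F (mod 10)] no forcing yet in column 2 (carry-in 0); F=0 is free and consistent — try it ⇒ F=0.
Step 6. [col 2: T + G ≡ F (mod 10)] column 2 reads T+G+carry(0)=F with T=2, F=0; with digits 0,1,2,4,6 already taken and all letters distinct, the only value for G is 8, so G=8.
Step 7. [col 3: M + G ≡ Z (mod 10)] column 3: given M=4, G=8, carry-in 1, and digits 0,1,2,4,6,8 already taken and all letters distinct, M+G≡Z (mod 10) forces Z=3 ⇒ Z=3.
Step 8. [col 4: A + J ≡ A (mod 10)] in column 4 we have A+J≡A with carry-in 1; given nothing yet and digits 0,1,2,3,4,6,8 already taken and all letters distinct, that pins J to 9, so J=9.
Step 9. [col 4: A + J ≡ A (mod 10)] several values work for A in column 4 (A + J ≡ A (mod 10), carry-in 1); try A=5, so A=5.

Answer: A=5, F=0, G=8, J=9, M=4, T=2, U=1, V=6, Z=3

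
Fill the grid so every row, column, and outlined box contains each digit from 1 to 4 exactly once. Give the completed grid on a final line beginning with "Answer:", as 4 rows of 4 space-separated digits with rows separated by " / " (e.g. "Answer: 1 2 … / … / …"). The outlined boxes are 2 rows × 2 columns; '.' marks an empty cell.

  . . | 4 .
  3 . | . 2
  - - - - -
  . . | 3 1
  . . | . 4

Step 1. [r4c2∈{1,2,3}] r4c2 is the only open cell in row 4 admitting 3. So r4c2=3.
Step 2. [r4c1∈{1,2}] 1 has one home in row 4: r4c1 ⇒ r4c1=1.
Step 3. [r1c2∈{1,2}] 1 has one home in row 1: r1c2 ⇒ r1c2=1.
Step 4. [r3c1∈{2,4}] in col 1, 4 fits only at r3c1 ⇒ r3c1=4.
Step 5. [r1c4∈{3}] only 3 remains possible at r1c4, so r1c4=3.
Step 6. [r3c2∈{2}] nothing but 2 survives at r3c2. So r3c2=2.
Step 7. [r4c3∈{2}] nothing but 2 survives at r4c3 ⇒ r4c3=2.
Step 8. [r2c3∈{1}] r2c3 has the single candidate 1 ⇒ r2c3=1.
Step 9. [r2c2∈{4}] r2c2 is down to just 4, so r2c2=4.
Step 10. [r1c1∈{2}] r1c1 is down to just 2, so r1c1=2.

Answer: 2 1 4 3 / 3 4 1 2 / 4 2 3 1 / 1 3 2 4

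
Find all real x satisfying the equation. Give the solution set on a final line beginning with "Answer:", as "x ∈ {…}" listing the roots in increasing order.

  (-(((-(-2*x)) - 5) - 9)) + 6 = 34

Step 1. [(-(((-(-2*x)) - 5) - 9)) + 6 = 34] subtract 6: x sits inside (… + 6) ⇒ sub: -(((-(-2*x)) - 5) - 9) = 28.
Step 2. [-(((-(-2*x)) - 5) - 9) = 28] flip signs both sides, so neg: ((-(-2*x)) - 5) - 9 = -28.
Step 3. [((-(-2*x)) - 5) - 9 = -28] 9 comes off first (add 9) ⇒ sub: (-(-2*x)) - 5 = -19.
Step 4. [(-(-2*x)) - 5 = -19] peel the -5: add 5 from each side. So sub: -(-2*x) = -14.
Step 5. [-(-2*x) = -14] LHS negated; negate both sides. So neg: -2*x = 14.
Step 6. [-2*x = 14] leading coefficient -2: divide by -2 ⇒ div: x = -7.

Answer: x ∈ {-7}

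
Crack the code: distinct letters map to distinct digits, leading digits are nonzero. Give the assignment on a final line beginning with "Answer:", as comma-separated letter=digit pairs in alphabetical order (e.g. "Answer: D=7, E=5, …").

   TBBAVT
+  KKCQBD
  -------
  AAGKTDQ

Step 1. [col 1: T + D ≡ Q (mod 10)] no forcing yet in column 1 (carry-in 0); D=9 is free and consistent — try it. So D=9.
Step 2. [col 1: T + D ≡ Q (mod 10)] Q=6 is one option consistent with column 1 (T + D ≡ Q (mod 10), carry-in 0) — take it, so Q=6.
Step 3. [col 1: T + D ≡ Q (mod 10)] in column 1 we have T+D≡Q with carry-in 0; given D=9, Q=6 and digits 6,9 already taken and all letters distinct, that pins T to 7. So T=7.
Step 4. [col 2: V + B ≡ D (mod 10)] V=0 is one option consistent with column 2 (V + B ≡ D (mod 10), carry-in 1) — take it ⇒ V=0.
Step 5. [A] A is the leading digit of a 7-digit sum of two 6-digit numbers; the final carry is exactly 1, so A=1.
Step 6. [col 2: V + B ≡ D (mod 10)] in column 2 we have V+B≡D with carry-in 1; given V=0, D=9 and digits 0,1,6,7,9 already taken and all letters distinct, that pins B to 8. So B=8.
Step 7. [col 4: B + C ≡ K (mod 10)] several values work for K in column 4 (B + C ≡ K (mod 10), carry-in 0); try K=3. So K=3.
Step 8. [col 4: B + C ≡ K (mod 10)] column 4 reads B+C+carry(0)=K with B=8, K=3; with digits 0,1,3,6,7,8,9 already taken and all letters distinct, the only value for C is 5, so C=5.
Step 9. [col 5: B + K ≡ G (mod 10)] column 5: given B=8, K=3, carry-in 1, and digits 0,1,3,5,6,7,8,9 already taken and all letters distinct, B+K≡G (mod 10) forces G=2, so G=2.

Answer: A=1, B=8, C=5, D=9, G=2, K=3, Q=6, T=7, V=0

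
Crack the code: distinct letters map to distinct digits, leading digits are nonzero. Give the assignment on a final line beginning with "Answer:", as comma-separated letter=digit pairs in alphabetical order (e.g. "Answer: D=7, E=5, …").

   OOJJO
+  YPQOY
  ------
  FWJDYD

Step 1. [col 1: O + Y ≡ D (mod 10)] several values work for Y in column 1 (O + Y ≡ D (mod 10), carry-in 0); try Y=2. So Y=2.
Step 2. [col 1: O + Y ≡ D (mod 10)] column 1 (O + Y ≡ D (mod 10), carry-in 0) doesn't pin O yet; pick O=7 and continue. So O=7.
Step 3. [F] adding two 5-digit numbers gives at most 5+1 digits, and here it does — F is that final carry and must be 1, so F=1.
Step 4. [col 1: O + Y ≡ D (mod 10)] column 1: given O=7, Y=2, carry-in 0, and digits 1,2,7 already taken and all letters distinct, O+Y≡D (mod 10) forces D=9, so D=9.
Step 5. [col 2: J + O ≡ Y (mod 10)] in column 2 we have J+O≡Y with carry-in 0; given O=7, Y=2 and digits 1,2,7,9 already taken and all letters distinct, that pins J to 5. So J=5.
Step 6. [col 3: J + Q ≡ D (mod 10)] column 3 reads J+Q+carry(1)=D with J=5, D=9; with digits 1,2,5,7,9 already taken and all letters distinct, the only value for Q is 3. So Q=3.
Step 7. [col 4: O + P ≡ J (mod 10)] from column 4 (O=7, J=5, carry-in 0, digits 1,2,3,5,7,9 already taken and all letters distinct): P must equal 8 ⇒ P=8.
Step 8. [col 5: O + Y ≡ W (mod 10)] from column 5 (O=7, Y=2, carry-in 1, digits 1,2,3,5,7,8,9 already taken and all letters distinct): W must equal 0, so W=0.

Answer: D=9, F=1, J=5, O=7, P=8, Q=3, W=0, Y=2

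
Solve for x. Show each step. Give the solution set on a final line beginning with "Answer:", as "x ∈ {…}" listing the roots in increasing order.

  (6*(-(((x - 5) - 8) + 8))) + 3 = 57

Step 1. [(6*(-(((x - 5) - 8) + 8))) + 3 = 57] 3 comes off first (subtract 3) ⇒ sub: 6*(-(((x - 5) - 8) + 8)) = 54.
Step 2. [6*(-(((x - 5) - 8) + 8)) = 54] 6·(inner) — divide through by 6, so div: -(((x - 5) - 8) + 8) = 9.
Step 3. [-(((x - 5) - 8) + 8) = 9] flip signs both sides. So neg: ((x - 5) - 8) + 8 = -9.
Step 4. [((x - 5) - 8) + 8 = -9] subtract 8: x sits inside (… + 8). So sub: (x - 5) - 8 = -17.
Step 5. [(x - 5) - 8 = -17] 8 comes off first (add 8). So sub: x - 5 = -9.
Step 6. [x - 5 = -9] peel the -5: add 5 from each side. So sub: x = -4.

Answer: x ∈ {-4}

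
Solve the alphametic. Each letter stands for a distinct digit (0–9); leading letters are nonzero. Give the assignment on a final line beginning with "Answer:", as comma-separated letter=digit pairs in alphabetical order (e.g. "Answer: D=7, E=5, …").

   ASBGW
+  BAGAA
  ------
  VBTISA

Step 1. [V] V is the leading digit of a 6-digit sum of two 5-digit numbers; the final carry is exactly 1. So V=1.
Step 2. [col 1: W + A ≡ A (mod 10)] in column 1 we have W+A≡A with carry-in 0; given nothing yet and digits 1 already taken and all letters distinct, that pins W to 0. So W=0.
Step 3. [col 1: W + A ≡ A (mod 10)] A=9 is one option consistent with column 1 (W + A ≡ A (mod 10), carry-in 0) — take it, so A=9.
Step 4. [col 2: G + A ≡ S (mod 10)] no forcing yet in column 2 (carry-in 0); G=5 is free and consistent — try it, so G=5.
Step 5. [col 2: G + A ≡ S (mod 10)] column 2 reads G+A+carry(0)=S with G=5, A=9; with digits 0,1,5,9 already taken and all letters distinct, the only value for S is 4 ⇒ S=4.
Step 6. [col 3: B + G ≡ I (mod 10)] several values work for B in column 3 (B + G ≡ I (mod 10), carry-in 1); try B=2. So B=2.
Step 7. [col 3: B + G ≡ I (mod 10)] in column 3 we have B+G≡I with carry-in 1; given B=2, G=5 and digits 0,1,2,4,5,9 already taken and all letters distinct, that pins I to 8, so I=8.
Step 8. [col 4: S + A ≡ T (mod 10)] from column 4 (S=4, A=9, carry-in 0, digits 0,1,2,4,5,8,9 already taken and all letters distinct): T must equal 3. So T=3.

Answer: A=9, B=2, G=5, I=8, S=4, T=3, V=1, W=0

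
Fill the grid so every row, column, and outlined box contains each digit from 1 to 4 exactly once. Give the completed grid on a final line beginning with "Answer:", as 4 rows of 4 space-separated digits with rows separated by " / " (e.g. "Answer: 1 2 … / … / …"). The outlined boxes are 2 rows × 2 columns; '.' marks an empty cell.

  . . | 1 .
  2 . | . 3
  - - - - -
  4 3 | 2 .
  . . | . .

Step 1. [r2c3∈{4}] nothing but 4 survives at r2c3. So r2c3=4.
Step 2. [r4c1∈{1}] only 1 remains possible at r4c1 ⇒ r4c1=1.
Step 3. [r2c2∈{1}] only 1 remains possible at r2c2 ⇒ r2c2=1.
Step 4. [r3c4∈{1}] r3c4 has the single candidate 1. So r3c4=1.
Step 5. [r4c4∈{4}] r4c4's peers cover all but 4. So r4c4=4.
Step 6. [r4c2∈{2}] r4c2's peers cover all but 2 ⇒ r4c2=2.
Step 7. [r1c1∈{3}] nothing but 3 survives at r1c1 ⇒ r1c1=3.
Step 8. [r1c4∈{2}] r1c4's peers cover all but 2 ⇒ r1c4=2.
Step 9. [r4c3∈{3}] r4c3's peers cover all but 3, so r4c3=3.
Step 10. [r1c2∈{4}] nothing but 4 survives at r1c2, so r1c2=4.

Answer: 3 4 1 2 / 2 1 4 3 / 4 3 2 1 / 1 2 3 4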